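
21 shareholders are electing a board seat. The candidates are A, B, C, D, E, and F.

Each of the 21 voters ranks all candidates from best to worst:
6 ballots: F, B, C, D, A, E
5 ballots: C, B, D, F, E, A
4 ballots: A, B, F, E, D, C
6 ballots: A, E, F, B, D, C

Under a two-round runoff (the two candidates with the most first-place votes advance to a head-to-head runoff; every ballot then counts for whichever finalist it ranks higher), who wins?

F

Round 1 first-place votes: A 10, B 0, C 5, D 0, E 0, F 6. A and F advance.
Runoff: A is ranked above F on 10 ballots, F above A on 11.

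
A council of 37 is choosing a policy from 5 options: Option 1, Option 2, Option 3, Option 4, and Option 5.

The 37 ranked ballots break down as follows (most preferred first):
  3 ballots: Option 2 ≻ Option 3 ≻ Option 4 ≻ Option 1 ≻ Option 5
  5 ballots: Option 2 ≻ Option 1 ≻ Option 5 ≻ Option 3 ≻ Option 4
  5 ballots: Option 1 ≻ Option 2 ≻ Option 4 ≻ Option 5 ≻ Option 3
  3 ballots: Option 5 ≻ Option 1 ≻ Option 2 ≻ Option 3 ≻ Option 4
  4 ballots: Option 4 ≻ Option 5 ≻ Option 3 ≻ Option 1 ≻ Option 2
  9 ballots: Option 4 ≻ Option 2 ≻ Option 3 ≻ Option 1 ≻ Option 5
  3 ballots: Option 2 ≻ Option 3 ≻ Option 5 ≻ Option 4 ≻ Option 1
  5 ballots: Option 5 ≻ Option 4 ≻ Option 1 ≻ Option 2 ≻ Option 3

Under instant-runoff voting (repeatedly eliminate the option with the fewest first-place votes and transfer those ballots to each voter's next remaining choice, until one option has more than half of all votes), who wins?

Round 1: Option 1 5, Option 2 11, Option 3 0, Option 4 13, Option 5 8. Option 3 eliminated.
Round 2: Option 1 5, Option 2 11, Option 4 13, Option 5 8. Option 1 eliminated.
Round 3: Option 2 16, Option 4 13, Option 5 8. Option 5 eliminated.
Round 4: Option 2 19, Option 4 18. Option 2 has a majority (≥19).

Option 2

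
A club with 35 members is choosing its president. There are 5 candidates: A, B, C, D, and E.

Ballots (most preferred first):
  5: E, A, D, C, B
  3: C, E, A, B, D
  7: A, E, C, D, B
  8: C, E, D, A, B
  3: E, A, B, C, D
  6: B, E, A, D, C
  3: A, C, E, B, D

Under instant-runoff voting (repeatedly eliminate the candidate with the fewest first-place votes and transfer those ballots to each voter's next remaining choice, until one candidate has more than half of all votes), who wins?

E

Round 1: A 10, B 6, C 11, D 0, E 8. D eliminated.
Round 2: A 10, B 6, C 11, E 8. B eliminated.
Round 3: A 10, C 11, E 14. A eliminated.
Round 4: C 14, E 21. E has a majority (≥18).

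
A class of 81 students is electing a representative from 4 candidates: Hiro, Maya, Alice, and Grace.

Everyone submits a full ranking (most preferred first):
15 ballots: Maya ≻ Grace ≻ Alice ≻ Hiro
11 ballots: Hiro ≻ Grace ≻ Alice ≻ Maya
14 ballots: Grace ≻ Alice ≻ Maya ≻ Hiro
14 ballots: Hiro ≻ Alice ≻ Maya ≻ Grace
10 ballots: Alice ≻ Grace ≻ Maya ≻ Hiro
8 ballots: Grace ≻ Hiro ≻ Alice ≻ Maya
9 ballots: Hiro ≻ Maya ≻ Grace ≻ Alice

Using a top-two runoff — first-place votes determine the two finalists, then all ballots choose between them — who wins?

Grace

Round 1 first-place votes: Hiro 34, Maya 15, Alice 10, Grace 22. Hiro and Grace advance.
Runoff: Hiro is ranked above Grace on 34 ballots, Grace above Hiro on 47.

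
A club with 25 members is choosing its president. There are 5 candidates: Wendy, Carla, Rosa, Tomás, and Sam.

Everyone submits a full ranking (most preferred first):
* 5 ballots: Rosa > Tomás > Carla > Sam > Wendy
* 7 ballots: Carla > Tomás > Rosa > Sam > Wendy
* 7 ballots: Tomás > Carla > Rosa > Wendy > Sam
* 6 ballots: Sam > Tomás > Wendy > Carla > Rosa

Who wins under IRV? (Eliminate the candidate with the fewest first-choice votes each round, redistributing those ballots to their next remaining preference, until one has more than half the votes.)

Round 1: Wendy 0, Carla 7, Rosa 5, Tomás 7, Sam 6. Wendy eliminated.
Round 2: Carla 7, Rosa 5, Tomás 7, Sam 6. Rosa eliminated.
Round 3: Carla 7, Tomás 12, Sam 6. Sam eliminated.
Round 4: Carla 7, Tomás 18. Tomás has a majority (≥13).

Tomás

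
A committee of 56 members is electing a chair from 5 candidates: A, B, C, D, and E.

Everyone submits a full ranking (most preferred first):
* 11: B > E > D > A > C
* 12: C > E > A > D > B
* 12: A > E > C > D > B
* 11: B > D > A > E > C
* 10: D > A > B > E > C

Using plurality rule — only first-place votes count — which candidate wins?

B

First-place votes: A 12, B 22, C 12, D 10, E 0.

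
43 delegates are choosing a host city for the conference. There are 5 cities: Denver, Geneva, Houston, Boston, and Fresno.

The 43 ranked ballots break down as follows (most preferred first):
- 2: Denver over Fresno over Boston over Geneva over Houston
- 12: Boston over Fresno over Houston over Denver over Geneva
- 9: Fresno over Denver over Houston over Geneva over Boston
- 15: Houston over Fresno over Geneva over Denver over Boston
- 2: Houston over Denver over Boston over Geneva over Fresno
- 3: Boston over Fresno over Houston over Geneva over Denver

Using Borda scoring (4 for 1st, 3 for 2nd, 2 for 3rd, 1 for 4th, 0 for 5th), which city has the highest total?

Fresno

Denver: 2×4 + 12×1 + 9×3 + 15×1 + 2×3 + 3×0 = 68
Geneva: 2×1 + 12×0 + 9×1 + 15×2 + 2×1 + 3×1 = 46
Houston: 2×0 + 12×2 + 9×2 + 15×4 + 2×4 + 3×2 = 116
Boston: 2×2 + 12×4 + 9×0 + 15×0 + 2×2 + 3×4 = 68
Fresno: 2×3 + 12×3 + 9×4 + 15×3 + 2×0 + 3×3 = 132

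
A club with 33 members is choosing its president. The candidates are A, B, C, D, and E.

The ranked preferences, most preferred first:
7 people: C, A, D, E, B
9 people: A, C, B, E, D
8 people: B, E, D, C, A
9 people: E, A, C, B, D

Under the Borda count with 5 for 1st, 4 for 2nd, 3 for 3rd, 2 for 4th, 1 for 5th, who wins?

A

A: 7×4 + 9×5 + 8×1 + 9×4 = 117
B: 7×1 + 9×3 + 8×5 + 9×2 = 92
C: 7×5 + 9×4 + 8×2 + 9×3 = 114
D: 7×3 + 9×1 + 8×3 + 9×1 = 63
E: 7×2 + 9×2 + 8×4 + 9×5 = 109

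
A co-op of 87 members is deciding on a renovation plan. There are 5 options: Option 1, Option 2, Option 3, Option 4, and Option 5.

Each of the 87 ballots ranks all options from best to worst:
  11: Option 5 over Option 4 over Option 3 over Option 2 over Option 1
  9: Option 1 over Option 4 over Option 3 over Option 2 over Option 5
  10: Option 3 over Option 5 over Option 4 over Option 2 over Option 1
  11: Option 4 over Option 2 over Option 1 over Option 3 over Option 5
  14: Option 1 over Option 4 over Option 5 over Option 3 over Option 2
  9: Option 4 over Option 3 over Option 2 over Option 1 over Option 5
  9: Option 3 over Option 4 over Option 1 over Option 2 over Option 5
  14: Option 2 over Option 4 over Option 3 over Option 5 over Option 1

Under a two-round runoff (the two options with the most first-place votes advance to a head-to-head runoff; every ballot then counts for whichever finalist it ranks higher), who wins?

Round 1 first-place votes: Option 1 23, Option 2 14, Option 3 19, Option 4 20, Option 5 11. Option 1 and Option 4 advance.
Runoff: Option 1 is ranked above Option 4 on 23 ballots, Option 4 above Option 1 on 64.

Option 4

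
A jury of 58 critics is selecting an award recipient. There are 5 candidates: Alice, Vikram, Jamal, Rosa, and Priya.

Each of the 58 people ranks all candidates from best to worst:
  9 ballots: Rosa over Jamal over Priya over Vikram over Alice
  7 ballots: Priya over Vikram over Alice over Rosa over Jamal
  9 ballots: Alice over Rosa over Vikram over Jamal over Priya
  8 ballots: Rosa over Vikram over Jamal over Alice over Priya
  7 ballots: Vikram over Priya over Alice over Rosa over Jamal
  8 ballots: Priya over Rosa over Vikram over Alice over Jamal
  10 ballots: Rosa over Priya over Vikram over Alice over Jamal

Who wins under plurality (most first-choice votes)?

First-place votes: Alice 9, Vikram 7, Jamal 0, Rosa 27, Priya 15.

Rosa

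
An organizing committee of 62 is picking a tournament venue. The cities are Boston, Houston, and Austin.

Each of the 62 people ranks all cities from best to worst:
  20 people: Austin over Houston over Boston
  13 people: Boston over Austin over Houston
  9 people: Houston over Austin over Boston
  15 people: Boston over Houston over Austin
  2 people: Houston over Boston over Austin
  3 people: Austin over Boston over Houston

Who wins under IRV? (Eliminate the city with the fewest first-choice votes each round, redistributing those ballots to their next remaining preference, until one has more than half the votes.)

Austin

Round 1: Boston 28, Houston 11, Austin 23. Houston eliminated.
Round 2: Boston 30, Austin 32. Austin has a majority (≥32).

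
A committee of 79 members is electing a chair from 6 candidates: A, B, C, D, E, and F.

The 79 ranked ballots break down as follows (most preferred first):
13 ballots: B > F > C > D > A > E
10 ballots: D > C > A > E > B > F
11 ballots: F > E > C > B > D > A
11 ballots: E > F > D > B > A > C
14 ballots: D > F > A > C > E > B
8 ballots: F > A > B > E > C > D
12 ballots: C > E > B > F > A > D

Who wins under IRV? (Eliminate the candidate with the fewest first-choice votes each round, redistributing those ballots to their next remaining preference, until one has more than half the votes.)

F

Round 1: A 0, B 13, C 12, D 24, E 11, F 19. A eliminated.
Round 2: B 13, C 12, D 24, E 11, F 19. E eliminated.
Round 3: B 13, C 12, D 24, F 30. C eliminated.
Round 4: B 25, D 24, F 30. D eliminated.
Round 5: B 35, F 44. F has a majority (≥40).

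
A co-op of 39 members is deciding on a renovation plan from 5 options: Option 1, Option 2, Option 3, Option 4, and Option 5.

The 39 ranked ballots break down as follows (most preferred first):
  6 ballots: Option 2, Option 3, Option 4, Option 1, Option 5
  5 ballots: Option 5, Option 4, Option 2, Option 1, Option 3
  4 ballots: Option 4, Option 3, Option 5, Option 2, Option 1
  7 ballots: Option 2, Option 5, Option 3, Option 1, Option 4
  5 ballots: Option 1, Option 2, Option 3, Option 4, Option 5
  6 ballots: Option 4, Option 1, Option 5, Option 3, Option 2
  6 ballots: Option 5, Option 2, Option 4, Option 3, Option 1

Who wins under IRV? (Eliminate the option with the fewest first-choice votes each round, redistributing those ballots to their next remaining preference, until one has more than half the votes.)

Option 5

Round 1: Option 1 5, Option 2 13, Option 3 0, Option 4 10, Option 5 11. Option 3 eliminated.
Round 2: Option 1 5, Option 2 13, Option 4 10, Option 5 11. Option 1 eliminated.
Round 3: Option 2 18, Option 4 10, Option 5 11. Option 4 eliminated.
Round 4: Option 2 18, Option 5 21. Option 5 has a majority (≥20).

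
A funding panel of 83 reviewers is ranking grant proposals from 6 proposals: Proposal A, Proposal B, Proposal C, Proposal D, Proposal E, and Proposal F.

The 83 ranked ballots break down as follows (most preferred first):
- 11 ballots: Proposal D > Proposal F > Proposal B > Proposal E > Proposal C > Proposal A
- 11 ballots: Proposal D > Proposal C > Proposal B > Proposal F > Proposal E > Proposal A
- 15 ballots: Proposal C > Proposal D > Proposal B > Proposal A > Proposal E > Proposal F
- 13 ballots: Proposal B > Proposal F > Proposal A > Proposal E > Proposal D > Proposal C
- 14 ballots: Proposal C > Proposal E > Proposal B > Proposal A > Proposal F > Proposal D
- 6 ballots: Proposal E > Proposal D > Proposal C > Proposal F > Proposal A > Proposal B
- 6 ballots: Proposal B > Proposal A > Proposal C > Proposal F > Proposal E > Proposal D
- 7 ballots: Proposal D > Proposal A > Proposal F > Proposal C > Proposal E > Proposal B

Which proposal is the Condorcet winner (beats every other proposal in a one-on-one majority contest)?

Proposal D

Proposal D vs Proposal A: 50–33
Proposal D vs Proposal B: 50–33
Proposal D vs Proposal C: 48–35
Proposal D vs Proposal E: 44–39
Proposal D vs Proposal F: 50–33
Proposal D beats every other proposal.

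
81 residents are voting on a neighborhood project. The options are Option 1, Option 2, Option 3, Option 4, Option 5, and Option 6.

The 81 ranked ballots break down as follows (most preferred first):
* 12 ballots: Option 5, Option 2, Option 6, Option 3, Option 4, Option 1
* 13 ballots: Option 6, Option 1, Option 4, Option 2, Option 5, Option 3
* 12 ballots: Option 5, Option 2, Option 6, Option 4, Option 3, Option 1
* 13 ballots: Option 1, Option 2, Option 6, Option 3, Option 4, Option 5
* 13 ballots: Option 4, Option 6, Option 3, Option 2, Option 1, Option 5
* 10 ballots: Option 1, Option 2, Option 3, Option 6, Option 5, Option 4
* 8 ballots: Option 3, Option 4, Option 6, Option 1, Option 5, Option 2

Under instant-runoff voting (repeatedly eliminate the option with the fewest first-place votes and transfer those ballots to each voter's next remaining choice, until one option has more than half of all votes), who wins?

Round 1: Option 1 23, Option 2 0, Option 3 8, Option 4 13, Option 5 24, Option 6 13. Option 2 eliminated.
Round 2: Option 1 23, Option 3 8, Option 4 13, Option 5 24, Option 6 13. Option 3 eliminated.
Round 3: Option 1 23, Option 4 21, Option 5 24, Option 6 13. Option 6 eliminated.
Round 4: Option 1 36, Option 4 21, Option 5 24. Option 4 eliminated.
Round 5: Option 1 57, Option 5 24. Option 1 has a majority (≥41).

Option 1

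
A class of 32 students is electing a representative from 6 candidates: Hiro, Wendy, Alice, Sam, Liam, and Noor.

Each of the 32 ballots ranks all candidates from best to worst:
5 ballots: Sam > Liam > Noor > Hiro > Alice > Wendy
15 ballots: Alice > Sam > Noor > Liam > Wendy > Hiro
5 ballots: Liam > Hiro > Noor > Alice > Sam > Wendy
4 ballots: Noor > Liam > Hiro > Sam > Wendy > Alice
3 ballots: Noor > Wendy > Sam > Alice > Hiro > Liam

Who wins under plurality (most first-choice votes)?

Alice

First-place votes: Hiro 0, Wendy 0, Alice 15, Sam 5, Liam 5, Noor 7.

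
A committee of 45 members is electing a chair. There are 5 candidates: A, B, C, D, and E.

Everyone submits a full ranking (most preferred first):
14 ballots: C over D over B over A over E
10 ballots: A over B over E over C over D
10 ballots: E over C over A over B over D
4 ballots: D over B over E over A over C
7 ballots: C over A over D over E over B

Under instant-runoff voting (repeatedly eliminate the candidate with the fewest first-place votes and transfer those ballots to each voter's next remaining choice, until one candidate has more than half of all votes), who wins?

E

Round 1: A 10, B 0, C 21, D 4, E 10. B eliminated.
Round 2: A 10, C 21, D 4, E 10. D eliminated.
Round 3: A 10, C 21, E 14. A eliminated.
Round 4: C 21, E 24. E has a majority (≥23).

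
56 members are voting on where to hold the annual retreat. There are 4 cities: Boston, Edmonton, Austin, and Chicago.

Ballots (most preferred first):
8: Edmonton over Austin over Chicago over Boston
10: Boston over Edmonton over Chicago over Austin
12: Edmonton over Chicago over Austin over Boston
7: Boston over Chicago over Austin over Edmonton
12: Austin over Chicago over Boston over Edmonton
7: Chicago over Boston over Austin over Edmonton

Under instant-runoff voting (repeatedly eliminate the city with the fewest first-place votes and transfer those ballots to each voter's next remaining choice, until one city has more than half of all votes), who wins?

Boston

Round 1: Boston 17, Edmonton 20, Austin 12, Chicago 7. Chicago eliminated.
Round 2: Boston 24, Edmonton 20, Austin 12. Austin eliminated.
Round 3: Boston 36, Edmonton 20. Boston has a majority (≥29).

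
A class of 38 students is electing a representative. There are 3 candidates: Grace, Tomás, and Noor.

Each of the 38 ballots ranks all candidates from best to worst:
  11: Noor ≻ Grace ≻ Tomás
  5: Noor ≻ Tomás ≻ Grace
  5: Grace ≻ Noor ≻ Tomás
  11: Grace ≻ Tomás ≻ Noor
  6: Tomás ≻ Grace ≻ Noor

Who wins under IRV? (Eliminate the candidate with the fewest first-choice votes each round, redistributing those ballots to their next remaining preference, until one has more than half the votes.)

Round 1: Grace 16, Tomás 6, Noor 16. Tomás eliminated.
Round 2: Grace 22, Noor 16. Grace has a majority (≥20).

Grace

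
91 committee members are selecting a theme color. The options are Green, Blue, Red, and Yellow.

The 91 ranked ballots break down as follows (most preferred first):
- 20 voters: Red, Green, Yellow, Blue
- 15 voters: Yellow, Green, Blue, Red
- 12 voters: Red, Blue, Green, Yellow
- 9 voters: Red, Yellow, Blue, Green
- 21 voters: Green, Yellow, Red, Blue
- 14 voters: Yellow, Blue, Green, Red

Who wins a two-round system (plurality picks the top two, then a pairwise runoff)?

Yellow

Round 1 first-place votes: Green 21, Blue 0, Red 41, Yellow 29. Red and Yellow advance.
Runoff: Red is ranked above Yellow on 41 ballots, Yellow above Red on 50.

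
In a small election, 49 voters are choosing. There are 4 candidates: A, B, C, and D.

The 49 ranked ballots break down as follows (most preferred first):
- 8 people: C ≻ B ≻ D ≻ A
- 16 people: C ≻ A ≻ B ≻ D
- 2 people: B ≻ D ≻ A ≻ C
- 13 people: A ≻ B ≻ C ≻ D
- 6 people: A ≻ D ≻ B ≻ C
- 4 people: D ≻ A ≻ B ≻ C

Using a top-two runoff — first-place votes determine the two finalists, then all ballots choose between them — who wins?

A

Round 1 first-place votes: A 19, B 2, C 24, D 4. C and A advance.
Runoff: C is ranked above A on 24 ballots, A above C on 25.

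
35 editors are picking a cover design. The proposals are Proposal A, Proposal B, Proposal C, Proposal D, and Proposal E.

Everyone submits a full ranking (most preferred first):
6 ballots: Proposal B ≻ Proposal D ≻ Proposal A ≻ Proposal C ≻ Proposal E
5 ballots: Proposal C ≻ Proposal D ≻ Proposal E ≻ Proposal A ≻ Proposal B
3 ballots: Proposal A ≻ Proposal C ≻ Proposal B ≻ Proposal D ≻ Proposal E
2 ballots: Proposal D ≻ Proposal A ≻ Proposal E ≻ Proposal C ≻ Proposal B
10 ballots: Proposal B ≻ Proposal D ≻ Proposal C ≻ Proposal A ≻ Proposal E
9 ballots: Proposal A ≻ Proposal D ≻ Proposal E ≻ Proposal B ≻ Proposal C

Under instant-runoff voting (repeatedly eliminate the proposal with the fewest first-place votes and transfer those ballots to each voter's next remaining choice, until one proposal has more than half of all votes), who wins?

Proposal A

Round 1: Proposal A 12, Proposal B 16, Proposal C 5, Proposal D 2, Proposal E 0. Proposal E eliminated.
Round 2: Proposal A 12, Proposal B 16, Proposal C 5, Proposal D 2. Proposal D eliminated.
Round 3: Proposal A 14, Proposal B 16, Proposal C 5. Proposal C eliminated.
Round 4: Proposal A 19, Proposal B 16. Proposal A has a majority (≥18).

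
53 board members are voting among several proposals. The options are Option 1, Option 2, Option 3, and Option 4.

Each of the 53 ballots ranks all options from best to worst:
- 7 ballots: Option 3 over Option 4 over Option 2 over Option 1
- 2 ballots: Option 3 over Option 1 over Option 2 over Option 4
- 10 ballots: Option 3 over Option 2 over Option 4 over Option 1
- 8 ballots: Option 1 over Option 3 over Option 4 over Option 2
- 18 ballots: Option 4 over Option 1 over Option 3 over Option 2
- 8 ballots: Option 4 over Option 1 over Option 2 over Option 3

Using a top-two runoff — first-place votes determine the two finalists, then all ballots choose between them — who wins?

Round 1 first-place votes: Option 1 8, Option 2 0, Option 3 19, Option 4 26. Option 4 and Option 3 advance.
Runoff: Option 4 is ranked above Option 3 on 26 ballots, Option 3 above Option 4 on 27.

Option 3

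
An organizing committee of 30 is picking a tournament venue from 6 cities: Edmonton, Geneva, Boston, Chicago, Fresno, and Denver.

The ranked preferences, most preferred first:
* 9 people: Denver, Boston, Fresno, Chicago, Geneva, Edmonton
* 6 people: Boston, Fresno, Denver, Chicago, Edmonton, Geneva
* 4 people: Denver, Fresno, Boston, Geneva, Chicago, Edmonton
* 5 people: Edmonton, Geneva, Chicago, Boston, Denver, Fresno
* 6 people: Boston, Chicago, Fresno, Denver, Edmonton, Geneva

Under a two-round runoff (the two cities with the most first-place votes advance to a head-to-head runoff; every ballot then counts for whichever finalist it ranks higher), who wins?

Boston

Round 1 first-place votes: Edmonton 5, Geneva 0, Boston 12, Chicago 0, Fresno 0, Denver 13. Denver and Boston advance.
Runoff: Denver is ranked above Boston on 13 ballots, Boston above Denver on 17.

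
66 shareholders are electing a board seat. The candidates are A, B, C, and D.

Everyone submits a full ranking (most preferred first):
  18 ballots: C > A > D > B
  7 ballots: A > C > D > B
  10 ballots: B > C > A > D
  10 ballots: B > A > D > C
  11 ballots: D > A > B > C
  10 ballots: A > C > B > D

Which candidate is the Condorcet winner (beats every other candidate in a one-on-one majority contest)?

A vs B: 46–20
A vs C: 38–28
A vs D: 55–11
A beats every other candidate.

A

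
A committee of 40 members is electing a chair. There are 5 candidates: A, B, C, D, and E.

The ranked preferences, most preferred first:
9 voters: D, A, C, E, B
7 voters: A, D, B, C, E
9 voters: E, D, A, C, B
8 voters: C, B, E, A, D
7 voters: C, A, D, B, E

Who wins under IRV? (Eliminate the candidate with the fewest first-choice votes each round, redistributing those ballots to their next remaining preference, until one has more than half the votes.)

D

Round 1: A 7, B 0, C 15, D 9, E 9. B eliminated.
Round 2: A 7, C 15, D 9, E 9. A eliminated.
Round 3: C 15, D 16, E 9. E eliminated.
Round 4: C 15, D 25. D has a majority (≥21).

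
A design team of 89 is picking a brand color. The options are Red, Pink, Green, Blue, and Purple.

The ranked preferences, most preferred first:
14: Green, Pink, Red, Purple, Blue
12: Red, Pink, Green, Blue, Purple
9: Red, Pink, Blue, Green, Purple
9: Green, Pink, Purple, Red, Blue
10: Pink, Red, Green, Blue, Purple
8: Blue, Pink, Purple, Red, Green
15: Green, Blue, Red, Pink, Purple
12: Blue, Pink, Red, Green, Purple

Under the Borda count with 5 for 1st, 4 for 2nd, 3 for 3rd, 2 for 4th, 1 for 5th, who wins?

Red: 14×3 + 12×5 + 9×5 + 9×2 + 10×4 + 8×2 + 15×3 + 12×3 = 302
Pink: 14×4 + 12×4 + 9×4 + 9×4 + 10×5 + 8×4 + 15×2 + 12×4 = 336
Green: 14×5 + 12×3 + 9×2 + 9×5 + 10×3 + 8×1 + 15×5 + 12×2 = 306
Blue: 14×1 + 12×2 + 9×3 + 9×1 + 10×2 + 8×5 + 15×4 + 12×5 = 254
Purple: 14×2 + 12×1 + 9×1 + 9×3 + 10×1 + 8×3 + 15×1 + 12×1 = 137

Pink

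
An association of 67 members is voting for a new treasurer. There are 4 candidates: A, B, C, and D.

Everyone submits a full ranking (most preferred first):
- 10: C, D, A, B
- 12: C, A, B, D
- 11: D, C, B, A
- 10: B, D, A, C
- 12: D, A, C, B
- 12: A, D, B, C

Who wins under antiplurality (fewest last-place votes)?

Last-place votes: A 11, B 22, C 22, D 12.

A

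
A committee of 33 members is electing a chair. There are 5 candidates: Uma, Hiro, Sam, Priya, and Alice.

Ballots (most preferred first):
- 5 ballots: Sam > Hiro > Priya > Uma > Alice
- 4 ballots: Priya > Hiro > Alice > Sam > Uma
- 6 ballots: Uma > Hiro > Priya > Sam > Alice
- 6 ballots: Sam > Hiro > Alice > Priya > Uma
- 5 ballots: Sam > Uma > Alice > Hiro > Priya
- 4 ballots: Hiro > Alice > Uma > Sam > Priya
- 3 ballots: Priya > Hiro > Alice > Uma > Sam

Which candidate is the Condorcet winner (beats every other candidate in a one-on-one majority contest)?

Hiro vs Uma: 22–11
Hiro vs Sam: 17–16
Hiro vs Priya: 26–7
Hiro vs Alice: 28–5
Hiro beats every other candidate.

Hiro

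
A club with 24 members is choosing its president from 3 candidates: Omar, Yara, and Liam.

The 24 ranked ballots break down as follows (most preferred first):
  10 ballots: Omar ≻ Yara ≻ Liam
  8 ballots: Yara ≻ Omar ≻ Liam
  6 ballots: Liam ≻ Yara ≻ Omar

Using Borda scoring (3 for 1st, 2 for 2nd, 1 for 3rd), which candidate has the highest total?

Yara

Omar: 10×3 + 8×2 + 6×1 = 52
Yara: 10×2 + 8×3 + 6×2 = 56
Liam: 10×1 + 8×1 + 6×3 = 36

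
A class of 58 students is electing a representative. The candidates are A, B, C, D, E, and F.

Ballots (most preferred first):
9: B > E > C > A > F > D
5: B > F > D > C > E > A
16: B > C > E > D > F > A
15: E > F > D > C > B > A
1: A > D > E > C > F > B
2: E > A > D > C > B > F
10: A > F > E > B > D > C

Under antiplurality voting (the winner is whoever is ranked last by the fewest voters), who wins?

Last-place votes: A 36, B 1, C 10, D 9, E 0, F 2.

E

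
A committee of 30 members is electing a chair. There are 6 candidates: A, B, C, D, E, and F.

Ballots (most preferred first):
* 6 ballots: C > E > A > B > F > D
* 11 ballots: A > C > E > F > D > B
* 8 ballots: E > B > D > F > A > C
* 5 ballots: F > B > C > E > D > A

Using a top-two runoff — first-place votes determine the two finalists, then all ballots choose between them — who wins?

Round 1 first-place votes: A 11, B 0, C 6, D 0, E 8, F 5. A and E advance.
Runoff: A is ranked above E on 11 ballots, E above A on 19.

E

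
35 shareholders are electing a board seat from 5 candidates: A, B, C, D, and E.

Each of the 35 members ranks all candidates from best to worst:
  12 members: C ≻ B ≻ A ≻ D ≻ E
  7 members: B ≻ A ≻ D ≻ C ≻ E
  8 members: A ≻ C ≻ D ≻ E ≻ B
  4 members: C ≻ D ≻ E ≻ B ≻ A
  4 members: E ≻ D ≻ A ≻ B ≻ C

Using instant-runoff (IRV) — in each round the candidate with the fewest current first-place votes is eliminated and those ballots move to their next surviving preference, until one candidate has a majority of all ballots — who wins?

Round 1: A 8, B 7, C 16, D 0, E 4. D eliminated.
Round 2: A 8, B 7, C 16, E 4. E eliminated.
Round 3: A 12, B 7, C 16. B eliminated.
Round 4: A 19, C 16. A has a majority (≥18).

A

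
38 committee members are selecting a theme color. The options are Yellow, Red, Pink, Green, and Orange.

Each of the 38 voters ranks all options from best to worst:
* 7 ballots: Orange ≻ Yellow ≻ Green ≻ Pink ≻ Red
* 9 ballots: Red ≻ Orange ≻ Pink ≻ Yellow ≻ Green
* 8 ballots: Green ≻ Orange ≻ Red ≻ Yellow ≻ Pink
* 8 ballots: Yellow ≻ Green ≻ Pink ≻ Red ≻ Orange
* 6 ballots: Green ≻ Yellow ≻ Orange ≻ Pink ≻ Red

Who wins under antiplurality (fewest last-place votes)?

Last-place votes: Yellow 0, Red 13, Pink 8, Green 9, Orange 8.

Yellow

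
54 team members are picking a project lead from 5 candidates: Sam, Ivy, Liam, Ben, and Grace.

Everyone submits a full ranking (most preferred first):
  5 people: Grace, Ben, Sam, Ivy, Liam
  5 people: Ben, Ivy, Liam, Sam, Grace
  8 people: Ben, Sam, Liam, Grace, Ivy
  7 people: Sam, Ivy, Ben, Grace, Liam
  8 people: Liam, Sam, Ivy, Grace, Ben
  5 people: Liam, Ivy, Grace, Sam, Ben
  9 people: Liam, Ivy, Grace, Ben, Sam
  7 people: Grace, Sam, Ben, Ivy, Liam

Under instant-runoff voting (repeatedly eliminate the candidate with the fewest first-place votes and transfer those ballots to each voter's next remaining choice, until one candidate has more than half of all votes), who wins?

Ben

Round 1: Sam 7, Ivy 0, Liam 22, Ben 13, Grace 12. Ivy eliminated.
Round 2: Sam 7, Liam 22, Ben 13, Grace 12. Sam eliminated.
Round 3: Liam 22, Ben 20, Grace 12. Grace eliminated.
Round 4: Liam 22, Ben 32. Ben has a majority (≥28).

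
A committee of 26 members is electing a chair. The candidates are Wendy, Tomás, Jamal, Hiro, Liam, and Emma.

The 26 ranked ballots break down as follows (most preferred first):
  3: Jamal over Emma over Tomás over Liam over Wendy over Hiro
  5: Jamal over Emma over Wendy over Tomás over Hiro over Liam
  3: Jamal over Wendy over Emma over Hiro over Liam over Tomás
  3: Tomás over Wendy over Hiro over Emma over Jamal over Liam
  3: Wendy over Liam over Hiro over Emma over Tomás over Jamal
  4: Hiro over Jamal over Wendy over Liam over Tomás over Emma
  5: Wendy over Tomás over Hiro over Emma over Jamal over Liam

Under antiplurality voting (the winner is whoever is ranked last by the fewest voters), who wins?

Last-place votes: Wendy 0, Tomás 3, Jamal 3, Hiro 3, Liam 13, Emma 4.

Wendy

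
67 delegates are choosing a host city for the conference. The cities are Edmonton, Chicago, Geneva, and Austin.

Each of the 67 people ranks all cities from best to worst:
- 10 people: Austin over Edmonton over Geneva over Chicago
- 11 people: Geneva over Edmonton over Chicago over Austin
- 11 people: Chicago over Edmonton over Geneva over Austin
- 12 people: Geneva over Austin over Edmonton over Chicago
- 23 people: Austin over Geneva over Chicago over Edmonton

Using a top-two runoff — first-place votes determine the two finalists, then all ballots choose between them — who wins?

Geneva

Round 1 first-place votes: Edmonton 0, Chicago 11, Geneva 23, Austin 33. Austin and Geneva advance.
Runoff: Austin is ranked above Geneva on 33 ballots, Geneva above Austin on 34.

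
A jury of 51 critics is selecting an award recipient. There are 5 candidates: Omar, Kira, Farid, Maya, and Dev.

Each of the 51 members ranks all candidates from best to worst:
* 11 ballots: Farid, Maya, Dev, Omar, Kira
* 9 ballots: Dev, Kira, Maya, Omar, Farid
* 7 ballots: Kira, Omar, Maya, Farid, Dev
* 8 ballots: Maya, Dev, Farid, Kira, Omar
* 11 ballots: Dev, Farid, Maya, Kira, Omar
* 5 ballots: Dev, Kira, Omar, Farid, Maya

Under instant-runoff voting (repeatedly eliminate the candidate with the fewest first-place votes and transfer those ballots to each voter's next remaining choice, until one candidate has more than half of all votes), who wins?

Maya

Round 1: Omar 0, Kira 7, Farid 11, Maya 8, Dev 25. Omar eliminated.
Round 2: Kira 7, Farid 11, Maya 8, Dev 25. Kira eliminated.
Round 3: Farid 11, Maya 15, Dev 25. Farid eliminated.
Round 4: Maya 26, Dev 25. Maya has a majority (≥26).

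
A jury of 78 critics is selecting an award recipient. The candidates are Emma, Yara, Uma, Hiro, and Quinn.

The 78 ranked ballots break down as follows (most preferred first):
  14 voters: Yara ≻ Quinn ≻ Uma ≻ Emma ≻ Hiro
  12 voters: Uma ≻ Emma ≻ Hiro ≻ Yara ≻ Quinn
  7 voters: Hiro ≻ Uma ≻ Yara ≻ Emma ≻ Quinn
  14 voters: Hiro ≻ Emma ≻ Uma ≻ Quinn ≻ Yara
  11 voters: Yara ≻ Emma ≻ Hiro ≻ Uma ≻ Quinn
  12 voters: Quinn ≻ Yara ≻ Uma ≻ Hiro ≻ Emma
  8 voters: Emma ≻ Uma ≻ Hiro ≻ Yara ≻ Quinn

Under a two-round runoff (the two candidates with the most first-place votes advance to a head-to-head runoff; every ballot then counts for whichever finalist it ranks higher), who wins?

Hiro

Round 1 first-place votes: Emma 8, Yara 25, Uma 12, Hiro 21, Quinn 12. Yara and Hiro advance.
Runoff: Yara is ranked above Hiro on 37 ballots, Hiro above Yara on 41.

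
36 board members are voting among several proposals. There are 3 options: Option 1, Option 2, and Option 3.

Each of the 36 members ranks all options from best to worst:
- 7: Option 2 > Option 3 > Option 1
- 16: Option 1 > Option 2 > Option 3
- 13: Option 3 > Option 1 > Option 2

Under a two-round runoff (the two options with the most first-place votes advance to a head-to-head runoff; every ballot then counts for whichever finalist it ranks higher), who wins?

Round 1 first-place votes: Option 1 16, Option 2 7, Option 3 13. Option 1 and Option 3 advance.
Runoff: Option 1 is ranked above Option 3 on 16 ballots, Option 3 above Option 1 on 20.

Option 3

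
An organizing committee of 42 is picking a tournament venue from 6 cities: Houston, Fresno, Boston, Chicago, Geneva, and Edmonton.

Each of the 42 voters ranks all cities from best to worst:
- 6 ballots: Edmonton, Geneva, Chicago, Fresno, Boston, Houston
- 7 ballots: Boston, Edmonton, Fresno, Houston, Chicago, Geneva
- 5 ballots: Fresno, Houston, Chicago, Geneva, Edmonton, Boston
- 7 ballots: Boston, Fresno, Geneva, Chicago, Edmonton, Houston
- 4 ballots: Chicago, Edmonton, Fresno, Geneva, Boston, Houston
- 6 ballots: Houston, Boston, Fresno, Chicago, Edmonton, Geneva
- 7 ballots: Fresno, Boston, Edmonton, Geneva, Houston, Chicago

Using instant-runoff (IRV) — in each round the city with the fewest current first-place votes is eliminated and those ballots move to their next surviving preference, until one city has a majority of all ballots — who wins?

Fresno

Round 1: Houston 6, Fresno 12, Boston 14, Chicago 4, Geneva 0, Edmonton 6. Geneva eliminated.
Round 2: Houston 6, Fresno 12, Boston 14, Chicago 4, Edmonton 6. Chicago eliminated.
Round 3: Houston 6, Fresno 12, Boston 14, Edmonton 10. Houston eliminated.
Round 4: Fresno 12, Boston 20, Edmonton 10. Edmonton eliminated.
Round 5: Fresno 22, Boston 20. Fresno has a majority (≥22).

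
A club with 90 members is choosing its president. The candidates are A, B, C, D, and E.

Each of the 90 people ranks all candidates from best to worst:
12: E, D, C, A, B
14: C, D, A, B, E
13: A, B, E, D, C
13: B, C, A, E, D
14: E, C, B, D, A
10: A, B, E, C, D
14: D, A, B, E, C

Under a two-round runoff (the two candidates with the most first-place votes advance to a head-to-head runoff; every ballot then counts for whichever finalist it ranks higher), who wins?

Round 1 first-place votes: A 23, B 13, C 14, D 14, E 26. E and A advance.
Runoff: E is ranked above A on 26 ballots, A above E on 64.

A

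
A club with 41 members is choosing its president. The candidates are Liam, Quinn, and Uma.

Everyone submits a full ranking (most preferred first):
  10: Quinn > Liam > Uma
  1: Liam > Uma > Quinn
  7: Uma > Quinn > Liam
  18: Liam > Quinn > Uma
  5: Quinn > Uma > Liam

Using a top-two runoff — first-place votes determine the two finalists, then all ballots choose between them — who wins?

Quinn

Round 1 first-place votes: Liam 19, Quinn 15, Uma 7. Liam and Quinn advance.
Runoff: Liam is ranked above Quinn on 19 ballots, Quinn above Liam on 22.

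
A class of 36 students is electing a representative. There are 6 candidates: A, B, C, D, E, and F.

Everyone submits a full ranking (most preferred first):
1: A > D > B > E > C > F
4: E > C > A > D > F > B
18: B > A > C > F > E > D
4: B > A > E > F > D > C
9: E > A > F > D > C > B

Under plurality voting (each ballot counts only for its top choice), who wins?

First-place votes: A 1, B 22, C 0, D 0, E 13, F 0.

B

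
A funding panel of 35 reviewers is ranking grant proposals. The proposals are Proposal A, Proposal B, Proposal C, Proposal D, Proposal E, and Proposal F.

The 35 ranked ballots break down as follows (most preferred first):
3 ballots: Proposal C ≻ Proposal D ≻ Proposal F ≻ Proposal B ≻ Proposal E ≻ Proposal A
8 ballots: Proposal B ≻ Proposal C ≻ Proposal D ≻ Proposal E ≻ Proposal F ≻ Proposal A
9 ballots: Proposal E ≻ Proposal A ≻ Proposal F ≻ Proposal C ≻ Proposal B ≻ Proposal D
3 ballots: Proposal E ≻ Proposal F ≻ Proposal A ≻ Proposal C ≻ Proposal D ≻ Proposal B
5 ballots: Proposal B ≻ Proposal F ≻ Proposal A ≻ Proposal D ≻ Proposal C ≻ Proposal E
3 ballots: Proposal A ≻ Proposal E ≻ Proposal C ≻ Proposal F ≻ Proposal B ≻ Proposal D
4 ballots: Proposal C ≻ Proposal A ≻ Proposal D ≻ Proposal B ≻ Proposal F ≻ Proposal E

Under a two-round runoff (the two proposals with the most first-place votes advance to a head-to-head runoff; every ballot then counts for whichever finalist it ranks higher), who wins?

Proposal B

Round 1 first-place votes: Proposal A 3, Proposal B 13, Proposal C 7, Proposal D 0, Proposal E 12, Proposal F 0. Proposal B and Proposal E advance.
Runoff: Proposal B is ranked above Proposal E on 20 ballots, Proposal E above Proposal B on 15.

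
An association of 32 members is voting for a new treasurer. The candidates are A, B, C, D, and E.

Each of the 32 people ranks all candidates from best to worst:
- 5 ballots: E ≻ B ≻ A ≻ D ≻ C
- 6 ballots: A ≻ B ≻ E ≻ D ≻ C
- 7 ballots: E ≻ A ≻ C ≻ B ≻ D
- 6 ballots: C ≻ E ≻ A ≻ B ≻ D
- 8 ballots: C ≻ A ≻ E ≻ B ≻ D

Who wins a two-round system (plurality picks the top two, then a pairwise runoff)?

Round 1 first-place votes: A 6, B 0, C 14, D 0, E 12. C and E advance.
Runoff: C is ranked above E on 14 ballots, E above C on 18.

E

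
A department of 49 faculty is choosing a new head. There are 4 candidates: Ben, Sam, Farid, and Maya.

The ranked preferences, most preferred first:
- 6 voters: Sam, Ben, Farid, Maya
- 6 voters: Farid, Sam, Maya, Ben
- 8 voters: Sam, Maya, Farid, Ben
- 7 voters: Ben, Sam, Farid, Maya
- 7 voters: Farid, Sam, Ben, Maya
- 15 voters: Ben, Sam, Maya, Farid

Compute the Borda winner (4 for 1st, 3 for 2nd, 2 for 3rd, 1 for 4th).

Ben: 6×3 + 6×1 + 8×1 + 7×4 + 7×2 + 15×4 = 134
Sam: 6×4 + 6×3 + 8×4 + 7×3 + 7×3 + 15×3 = 161
Farid: 6×2 + 6×4 + 8×2 + 7×2 + 7×4 + 15×1 = 109
Maya: 6×1 + 6×2 + 8×3 + 7×1 + 7×1 + 15×2 = 86

Sam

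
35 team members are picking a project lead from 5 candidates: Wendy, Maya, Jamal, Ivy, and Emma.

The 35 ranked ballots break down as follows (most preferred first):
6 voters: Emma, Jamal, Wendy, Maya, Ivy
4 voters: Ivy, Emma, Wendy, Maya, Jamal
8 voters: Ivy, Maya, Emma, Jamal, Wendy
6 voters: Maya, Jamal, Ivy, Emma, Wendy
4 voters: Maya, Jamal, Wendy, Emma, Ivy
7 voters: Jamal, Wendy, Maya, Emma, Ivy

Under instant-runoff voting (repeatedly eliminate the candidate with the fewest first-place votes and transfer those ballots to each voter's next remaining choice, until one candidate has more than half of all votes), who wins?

Round 1: Wendy 0, Maya 10, Jamal 7, Ivy 12, Emma 6. Wendy eliminated.
Round 2: Maya 10, Jamal 7, Ivy 12, Emma 6. Emma eliminated.
Round 3: Maya 10, Jamal 13, Ivy 12. Maya eliminated.
Round 4: Jamal 23, Ivy 12. Jamal has a majority (≥18).

Jamal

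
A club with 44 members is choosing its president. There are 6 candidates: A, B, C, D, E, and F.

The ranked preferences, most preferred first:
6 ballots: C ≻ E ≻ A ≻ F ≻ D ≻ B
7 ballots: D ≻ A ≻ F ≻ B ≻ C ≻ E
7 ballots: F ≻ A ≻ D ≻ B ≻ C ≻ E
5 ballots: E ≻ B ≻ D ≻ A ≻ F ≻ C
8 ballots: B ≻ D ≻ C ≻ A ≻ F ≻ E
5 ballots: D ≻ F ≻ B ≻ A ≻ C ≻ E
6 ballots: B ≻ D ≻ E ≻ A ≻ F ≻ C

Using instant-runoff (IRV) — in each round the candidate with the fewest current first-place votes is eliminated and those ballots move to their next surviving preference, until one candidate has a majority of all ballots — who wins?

Round 1: A 0, B 14, C 6, D 12, E 5, F 7. A eliminated.
Round 2: B 14, C 6, D 12, E 5, F 7. E eliminated.
Round 3: B 19, C 6, D 12, F 7. C eliminated.
Round 4: B 19, D 12, F 13. D eliminated.
Round 5: B 19, F 25. F has a majority (≥23).

F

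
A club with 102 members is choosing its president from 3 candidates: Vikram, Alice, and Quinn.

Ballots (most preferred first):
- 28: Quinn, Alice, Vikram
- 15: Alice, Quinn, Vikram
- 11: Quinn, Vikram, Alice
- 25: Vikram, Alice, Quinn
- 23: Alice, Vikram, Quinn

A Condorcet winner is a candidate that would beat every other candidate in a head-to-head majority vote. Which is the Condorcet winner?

Alice vs Vikram: 66–36
Alice vs Quinn: 63–39
Alice beats every other candidate.

Alice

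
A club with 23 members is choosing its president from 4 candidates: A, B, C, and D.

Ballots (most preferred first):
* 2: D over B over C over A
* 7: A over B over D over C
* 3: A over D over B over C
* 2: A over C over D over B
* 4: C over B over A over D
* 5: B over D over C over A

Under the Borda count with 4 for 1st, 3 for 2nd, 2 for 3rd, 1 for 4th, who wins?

A: 2×1 + 7×4 + 3×4 + 2×4 + 4×2 + 5×1 = 63
B: 2×3 + 7×3 + 3×2 + 2×1 + 4×3 + 5×4 = 67
C: 2×2 + 7×1 + 3×1 + 2×3 + 4×4 + 5×2 = 46
D: 2×4 + 7×2 + 3×3 + 2×2 + 4×1 + 5×3 = 54

B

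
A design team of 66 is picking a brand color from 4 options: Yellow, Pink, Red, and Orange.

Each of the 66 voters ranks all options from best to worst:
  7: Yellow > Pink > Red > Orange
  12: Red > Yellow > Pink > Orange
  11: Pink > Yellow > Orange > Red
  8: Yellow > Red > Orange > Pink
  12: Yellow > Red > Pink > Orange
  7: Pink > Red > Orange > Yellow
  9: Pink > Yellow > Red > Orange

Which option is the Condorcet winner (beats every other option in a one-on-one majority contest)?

Yellow

Yellow vs Pink: 39–27
Yellow vs Red: 47–19
Yellow vs Orange: 59–7
Yellow beats every other option.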